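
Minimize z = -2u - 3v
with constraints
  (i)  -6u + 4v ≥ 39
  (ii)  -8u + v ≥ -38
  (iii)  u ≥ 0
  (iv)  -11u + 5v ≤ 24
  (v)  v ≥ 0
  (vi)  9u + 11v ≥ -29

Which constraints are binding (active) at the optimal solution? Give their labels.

Extreme points and z = -2u - 3v:
  (191/26, 270/13) → z = -77
  (99/14, 285/14) → z = -1053/14
  (214/29, 610/29) → z = -2258/29

The minimum is at (214/29, 610/29). Substituting into each constraint, equality holds for (ii) and (iv); the remaining constraints have slack.

(ii) and (iv)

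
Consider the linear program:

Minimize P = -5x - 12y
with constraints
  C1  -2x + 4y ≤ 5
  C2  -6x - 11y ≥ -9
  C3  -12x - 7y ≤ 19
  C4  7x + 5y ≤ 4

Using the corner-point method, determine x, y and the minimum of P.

Corner points and P = -5x - 12y:
  (-19/46, 24/23) → P = -481/46
  (-111/62, 11/31) → P = 291/62
  (-1/47, 39/47) → P = -463/47
The feasible region is unbounded (it extends along (7, -12), (5, -7)), but P strictly increases along every unbounded feasible direction, so there is no improving ray and the minimum is attained at a vertex.

At the optimal vertex, -2x + 4y = 5 and -6x - 11y = -9.
Solving simultaneously gives x = -19/46, y = 24/23.

x = -19/46, y = 24/23, minimum P = -481/46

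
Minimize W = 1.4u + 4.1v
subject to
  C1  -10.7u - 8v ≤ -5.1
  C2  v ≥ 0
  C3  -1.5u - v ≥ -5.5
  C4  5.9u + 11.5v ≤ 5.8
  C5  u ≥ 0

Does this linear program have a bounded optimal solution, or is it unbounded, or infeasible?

bounded optimum

Extreme points and W = 1.4u + 4.1v:
  (51/107, 0) → W = 357/535
  (245/1517, 3197/7585) → W = 148227/75850
  (58/59, 0) → W = 406/295
The feasible region has finitely many vertices and no improving ray; the minimum is 357/535 at (51/107, 0).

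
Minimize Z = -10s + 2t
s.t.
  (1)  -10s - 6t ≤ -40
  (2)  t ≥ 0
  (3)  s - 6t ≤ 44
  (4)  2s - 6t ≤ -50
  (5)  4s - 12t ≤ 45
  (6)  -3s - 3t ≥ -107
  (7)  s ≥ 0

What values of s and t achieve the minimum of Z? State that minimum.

Corner points and Z = -10s + 2t:
  (41/2, 91/6) → Z = -524/3
  (0, 25/3) → Z = 50/3
  (0, 107/3) → Z = 214/3

s = 41/2, t = 91/6, minimum Z = -524/3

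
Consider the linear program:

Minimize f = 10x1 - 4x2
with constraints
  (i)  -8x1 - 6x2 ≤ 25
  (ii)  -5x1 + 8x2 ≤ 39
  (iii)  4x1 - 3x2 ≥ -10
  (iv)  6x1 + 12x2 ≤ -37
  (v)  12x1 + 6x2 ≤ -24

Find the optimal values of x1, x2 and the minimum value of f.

x1 = -13/10, x2 = -73/30, minimum f = -49/15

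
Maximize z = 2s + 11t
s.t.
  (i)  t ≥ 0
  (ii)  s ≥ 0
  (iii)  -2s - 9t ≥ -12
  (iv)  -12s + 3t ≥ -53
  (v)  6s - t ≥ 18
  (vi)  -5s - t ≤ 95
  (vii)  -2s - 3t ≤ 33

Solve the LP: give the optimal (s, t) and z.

s = 87/28, t = 9/14, maximum z = 93/7

Extreme points and z = 2s + 11t:
  (53/12, 0) → z = 53/6
  (3, 0) → z = 6
  (9/2, 1/3) → z = 38/3
  (87/28, 9/14) → z = 93/7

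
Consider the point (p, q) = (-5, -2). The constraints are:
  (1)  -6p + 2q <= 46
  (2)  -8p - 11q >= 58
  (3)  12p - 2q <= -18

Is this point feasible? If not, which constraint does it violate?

(1): 26 ≤ 46 ✓
(2): 62 ≥ 58 ✓
(3): -56 ≤ -18 ✓

feasible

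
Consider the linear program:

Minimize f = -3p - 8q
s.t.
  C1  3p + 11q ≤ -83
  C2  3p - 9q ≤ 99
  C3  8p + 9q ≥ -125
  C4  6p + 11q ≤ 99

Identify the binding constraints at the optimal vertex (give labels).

C1 and C2

Vertices and f = -3p - 8q:
  (57/10, -91/10) → f = 557/10
  (-628/61, -289/61) → f = 4196/61
  (-26/11, -389/33) → f = 3346/33

The minimum is at (57/10, -91/10). Substituting into each constraint, equality holds for C1 and C2; the remaining constraints have slack.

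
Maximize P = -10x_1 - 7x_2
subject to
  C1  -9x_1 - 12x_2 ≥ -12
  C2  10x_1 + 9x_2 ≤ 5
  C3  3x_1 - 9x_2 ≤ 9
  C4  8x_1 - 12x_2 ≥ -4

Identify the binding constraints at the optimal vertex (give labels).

C3 and C4

Vertices and P = -10x_1 - 7x_2:
  (14/13, -25/39) → P = -245/39
  (1/8, 5/12) → P = -25/6
  (-4, -7/3) → P = 169/3

The maximum is at (-4, -7/3). Substituting into each constraint, equality holds for C3 and C4; the remaining constraints have slack.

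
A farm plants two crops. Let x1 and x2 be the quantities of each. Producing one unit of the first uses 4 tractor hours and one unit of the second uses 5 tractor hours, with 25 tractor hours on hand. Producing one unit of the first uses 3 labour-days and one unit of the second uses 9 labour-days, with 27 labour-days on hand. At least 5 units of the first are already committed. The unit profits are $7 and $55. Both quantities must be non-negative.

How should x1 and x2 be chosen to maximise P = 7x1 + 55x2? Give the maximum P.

Corner points and P = 7x1 + 55x2:
  (25/4, 0) → P = 175/4
  (5, 0) → P = 35
  (5, 1) → P = 90

At the optimal vertex, 4x1 + 5x2 = 25 and x1 = 5.
Solving simultaneously gives x1 = 5, x2 = 1.

x1 = 5, x2 = 1, maximum P = 90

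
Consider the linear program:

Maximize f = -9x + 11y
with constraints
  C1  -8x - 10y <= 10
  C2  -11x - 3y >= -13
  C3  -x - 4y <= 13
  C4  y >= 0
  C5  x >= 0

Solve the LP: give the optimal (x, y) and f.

Extreme points and f = -9x + 11y:
  (13/11, 0) → f = -117/11
  (0, 13/3) → f = 143/3
  (0, 0) → f = 0

x = 0, y = 13/3, maximum f = 143/3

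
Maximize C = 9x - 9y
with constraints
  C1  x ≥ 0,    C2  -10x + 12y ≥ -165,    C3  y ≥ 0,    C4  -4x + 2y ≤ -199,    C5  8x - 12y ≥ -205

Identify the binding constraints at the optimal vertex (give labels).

Feasible corners and C = 9x - 9y:
  (147/2, 95/2) → C = 234
  (185, 1685/12) → C = 1605/4
  (1399/16, 603/8) → C = 1737/16

The maximum is at (185, 1685/12). Substituting into each constraint, equality holds for C2 and C5; the remaining constraints have slack.

C2 and C5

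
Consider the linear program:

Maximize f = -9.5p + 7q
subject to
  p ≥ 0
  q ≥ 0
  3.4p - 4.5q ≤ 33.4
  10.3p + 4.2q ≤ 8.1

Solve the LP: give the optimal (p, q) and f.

p = 0, q = 27/14, maximum f = 27/2

Vertices and f = -9.5p + 7q:
  (0, 0) → f = 0
  (0, 27/14) → f = 27/2
  (81/103, 0) → f = -1539/206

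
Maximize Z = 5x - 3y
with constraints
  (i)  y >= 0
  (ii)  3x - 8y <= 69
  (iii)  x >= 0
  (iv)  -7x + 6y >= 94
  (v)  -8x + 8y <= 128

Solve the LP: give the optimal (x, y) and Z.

The optimum lies where -7x + 6y = 94 and -8x + 8y = 128.
Solving simultaneously gives x = 2, y = 18.

x = 2, y = 18, maximum Z = -44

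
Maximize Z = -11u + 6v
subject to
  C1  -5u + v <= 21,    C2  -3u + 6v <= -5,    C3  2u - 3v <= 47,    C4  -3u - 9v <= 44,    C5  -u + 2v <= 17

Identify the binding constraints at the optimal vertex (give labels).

C1 and C2

Vertices and Z = -11u + 6v:
  (-131/27, -88/27) → Z = 913/27
  (-233/48, -157/48) → Z = 1621/48
  (89, 131/3) → Z = -717
  (97/9, -229/27) → Z = -1525/9

The maximum is at (-131/27, -88/27). Substituting into each constraint, equality holds for C1 and C2; the remaining constraints have slack.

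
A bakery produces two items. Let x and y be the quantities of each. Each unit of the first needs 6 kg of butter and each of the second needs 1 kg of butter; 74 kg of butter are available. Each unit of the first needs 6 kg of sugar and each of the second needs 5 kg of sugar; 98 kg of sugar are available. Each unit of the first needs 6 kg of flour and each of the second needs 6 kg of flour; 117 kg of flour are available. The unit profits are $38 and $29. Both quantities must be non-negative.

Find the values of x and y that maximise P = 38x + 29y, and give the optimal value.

x = 34/3, y = 6, maximum P = 1814/3

Feasible corners and P = 38x + 29y:
  (0, 0) → P = 0
  (0, 39/2) → P = 1131/2
  (37/3, 0) → P = 1406/3
  (34/3, 6) → P = 1814/3
  (1/2, 19) → P = 570

The binding constraints are 6x + y = 74 and 6x + 5y = 98.
Solving simultaneously gives x = 34/3, y = 6.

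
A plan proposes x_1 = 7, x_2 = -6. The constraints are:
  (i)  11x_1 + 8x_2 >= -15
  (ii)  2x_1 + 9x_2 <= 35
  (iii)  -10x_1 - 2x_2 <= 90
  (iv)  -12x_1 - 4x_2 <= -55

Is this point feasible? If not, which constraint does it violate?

(i): 29 ≥ -15 ✓
(ii): -40 ≤ 35 ✓
(iii): -58 ≤ 90 ✓
(iv): -60 ≤ -55 ✓

feasible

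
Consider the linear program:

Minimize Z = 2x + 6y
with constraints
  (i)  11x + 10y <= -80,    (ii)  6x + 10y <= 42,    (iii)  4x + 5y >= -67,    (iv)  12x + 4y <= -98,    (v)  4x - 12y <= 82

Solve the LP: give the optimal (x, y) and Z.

x = -197/34, y = -149/17, minimum Z = -1091/17

Corner points and Z = 2x + 6y:
  (-122/5, 471/25) → Z = 1606/25
  (-165/19, 59/38) → Z = -153/19
  (-88, 57) → Z = 166
  (-197/34, -149/17) → Z = -1091/17
  (-53/10, -43/5) → Z = -311/5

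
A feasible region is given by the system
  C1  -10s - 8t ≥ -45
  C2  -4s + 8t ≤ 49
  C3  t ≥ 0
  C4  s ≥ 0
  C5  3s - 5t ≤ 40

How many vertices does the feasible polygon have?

3

The feasible vertices (each the meet of two boundaries and inside every other half-plane) are:
  (9/2, 0)
  (0, 45/8)
  (0, 0)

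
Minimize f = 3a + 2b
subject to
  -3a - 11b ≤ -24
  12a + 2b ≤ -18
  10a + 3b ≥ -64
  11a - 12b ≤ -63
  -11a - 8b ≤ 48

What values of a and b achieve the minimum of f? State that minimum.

The feasible region is unbounded (it extends along (-3, 10), (-1, 6)), but f strictly increases along every unbounded feasible direction, so there is no improving ray and the minimum is attained at a vertex.

The optimum lies where 10a + 3b = -64 and -11a - 8b = 48.
Solving simultaneously gives a = -368/47, b = 224/47.

a = -368/47, b = 224/47, minimum f = -656/47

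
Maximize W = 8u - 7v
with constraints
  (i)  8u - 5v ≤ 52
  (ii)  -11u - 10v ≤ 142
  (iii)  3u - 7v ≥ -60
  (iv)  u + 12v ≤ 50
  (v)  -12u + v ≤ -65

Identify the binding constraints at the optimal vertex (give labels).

Feasible corners and W = 8u - 7v:
  (874/101, 348/101) → W = 4556/101
  (21/4, -2) → W = 56
  (166/29, 107/29) → W = 579/29

The maximum is at (21/4, -2). Substituting into each constraint, equality holds for (i) and (v); the remaining constraints have slack.

(i) and (v)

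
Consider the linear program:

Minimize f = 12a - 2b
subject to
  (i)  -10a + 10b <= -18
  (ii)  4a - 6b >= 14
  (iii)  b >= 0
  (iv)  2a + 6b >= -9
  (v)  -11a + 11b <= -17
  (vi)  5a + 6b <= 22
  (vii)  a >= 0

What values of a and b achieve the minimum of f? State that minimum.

Corner points and f = 12a - 2b:
  (7/2, 0) → f = 42
  (4, 1/3) → f = 142/3
  (22/5, 0) → f = 264/5

The binding constraints are 4a - 6b = 14 and b = 0.
Solving simultaneously gives a = 7/2, b = 0.

a = 7/2, b = 0, minimum f = 42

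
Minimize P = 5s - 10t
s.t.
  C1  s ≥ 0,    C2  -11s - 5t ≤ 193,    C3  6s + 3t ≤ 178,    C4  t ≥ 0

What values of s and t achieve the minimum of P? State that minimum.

Feasible corners and P = 5s - 10t:
  (0, 178/3) → P = -1780/3
  (0, 0) → P = 0
  (89/3, 0) → P = 445/3

s = 0, t = 178/3, minimum P = -1780/3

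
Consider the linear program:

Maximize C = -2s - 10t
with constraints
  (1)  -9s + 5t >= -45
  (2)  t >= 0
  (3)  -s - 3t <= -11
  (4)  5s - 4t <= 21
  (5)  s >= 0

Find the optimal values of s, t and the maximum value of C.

s = 107/19, t = 34/19, maximum C = -554/19

Extreme points and C = -2s - 10t:
  (75/11, 36/11) → C = -510/11
  (107/19, 34/19) → C = -554/19
  (0, 11/3) → C = -110/3
The feasible region is unbounded (it extends along (0, 1), (5, 9)), but C strictly decreases along every unbounded feasible direction, so there is no improving ray and the maximum is attained at a vertex.

The optimum lies where -s - 3t = -11 and 5s - 4t = 21.
Solving simultaneously gives s = 107/19, t = 34/19.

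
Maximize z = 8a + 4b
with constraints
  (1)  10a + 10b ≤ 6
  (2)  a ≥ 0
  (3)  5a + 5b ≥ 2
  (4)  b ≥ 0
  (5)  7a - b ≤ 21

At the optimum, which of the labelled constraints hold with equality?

Extreme points and z = 8a + 4b:
  (0, 3/5) → z = 12/5
  (3/5, 0) → z = 24/5
  (0, 2/5) → z = 8/5
  (2/5, 0) → z = 16/5

The maximum is at (3/5, 0). Substituting into each constraint, equality holds for (1) and (4); the remaining constraints have slack.

(1) and (4)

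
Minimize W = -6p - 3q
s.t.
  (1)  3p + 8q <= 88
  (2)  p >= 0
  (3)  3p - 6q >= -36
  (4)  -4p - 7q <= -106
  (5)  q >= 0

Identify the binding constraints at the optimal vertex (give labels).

(1) and (5)

Extreme points and W = -6p - 3q:
  (232/11, 34/11) → W = -1494/11
  (88/3, 0) → W = -176
  (53/2, 0) → W = -159

The minimum is at (88/3, 0). Substituting into each constraint, equality holds for (1) and (5); the remaining constraints have slack.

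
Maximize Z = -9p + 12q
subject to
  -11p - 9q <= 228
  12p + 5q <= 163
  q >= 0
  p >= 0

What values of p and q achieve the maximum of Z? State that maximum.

Feasible corners and Z = -9p + 12q:
  (163/12, 0) → Z = -489/4
  (0, 163/5) → Z = 1956/5
  (0, 0) → Z = 0

The optimum lies where 12p + 5q = 163 and p = 0.
Solving simultaneously gives p = 0, q = 163/5.

p = 0, q = 163/5, maximum Z = 1956/5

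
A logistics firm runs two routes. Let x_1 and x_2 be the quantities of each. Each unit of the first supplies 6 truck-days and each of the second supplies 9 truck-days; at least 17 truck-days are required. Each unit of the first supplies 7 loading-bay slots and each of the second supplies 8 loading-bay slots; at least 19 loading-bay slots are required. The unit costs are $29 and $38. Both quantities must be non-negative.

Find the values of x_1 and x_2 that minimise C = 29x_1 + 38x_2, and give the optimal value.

Vertices and C = 29x_1 + 38x_2:
  (0, 19/8) → C = 361/4
  (17/6, 0) → C = 493/6
  (7/3, 1/3) → C = 241/3
The feasible region is unbounded (it extends along (0, 1), (1, 0)), but C strictly increases along every unbounded feasible direction, so there is no improving ray and the minimum is attained at a vertex.

The optimum lies where 6x_1 + 9x_2 = 17 and 7x_1 + 8x_2 = 19.
Solving simultaneously gives x_1 = 7/3, x_2 = 1/3.

x_1 = 7/3, x_2 = 1/3, minimum C = 241/3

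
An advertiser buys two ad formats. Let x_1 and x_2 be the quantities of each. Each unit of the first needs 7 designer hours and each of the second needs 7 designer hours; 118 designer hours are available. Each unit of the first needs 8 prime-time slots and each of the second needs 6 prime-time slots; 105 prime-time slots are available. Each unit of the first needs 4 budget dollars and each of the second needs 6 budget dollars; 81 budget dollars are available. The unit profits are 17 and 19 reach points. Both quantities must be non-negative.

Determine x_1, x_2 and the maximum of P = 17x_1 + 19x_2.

x_1 = 6, x_2 = 19/2, maximum P = 565/2

Vertices and P = 17x_1 + 19x_2:
  (0, 0) → P = 0
  (0, 27/2) → P = 513/2
  (105/8, 0) → P = 1785/8
  (6, 19/2) → P = 565/2

At the optimal vertex, 8x_1 + 6x_2 = 105 and 4x_1 + 6x_2 = 81.
Solving simultaneously gives x_1 = 6, x_2 = 19/2.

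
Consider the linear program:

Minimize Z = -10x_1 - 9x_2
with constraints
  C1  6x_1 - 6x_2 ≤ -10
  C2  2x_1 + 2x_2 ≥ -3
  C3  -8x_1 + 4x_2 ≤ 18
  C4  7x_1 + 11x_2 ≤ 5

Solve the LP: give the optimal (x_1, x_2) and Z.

Vertices and Z = -10x_1 - 9x_2:
  (-19/12, 1/12) → Z = 181/12
  (-20/27, 25/27) → Z = -25/27
  (-2, 1/2) → Z = 31/2
  (-89/58, 83/58) → Z = 143/58

The binding constraints are 6x_1 - 6x_2 = -10 and 7x_1 + 11x_2 = 5.
Solving simultaneously gives x_1 = -20/27, x_2 = 25/27.

x_1 = -20/27, x_2 = 25/27, minimum Z = -25/27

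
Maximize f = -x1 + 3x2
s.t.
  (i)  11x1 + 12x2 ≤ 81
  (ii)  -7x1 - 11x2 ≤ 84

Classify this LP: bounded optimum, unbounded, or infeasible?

From the feasible point (1899/37, -1491/37), moving in the direction (-12, 11) keeps every constraint satisfied while f increases without bound.

unbounded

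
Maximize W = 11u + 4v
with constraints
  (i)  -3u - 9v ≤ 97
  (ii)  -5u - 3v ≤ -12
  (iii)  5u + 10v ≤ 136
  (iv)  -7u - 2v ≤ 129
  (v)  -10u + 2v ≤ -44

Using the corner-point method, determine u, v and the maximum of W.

The binding constraints are -3u - 9v = 97 and 5u + 10v = 136.
Solving simultaneously gives u = 2194/15, v = -893/15.

u = 2194/15, v = -893/15, maximum W = 6854/5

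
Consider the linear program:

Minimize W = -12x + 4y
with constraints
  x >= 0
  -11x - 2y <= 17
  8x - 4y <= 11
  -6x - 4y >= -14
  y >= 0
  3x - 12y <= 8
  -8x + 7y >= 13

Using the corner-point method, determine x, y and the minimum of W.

x = 23/37, y = 95/37, minimum W = 104/37

Extreme points and W = -12x + 4y:
  (0, 7/2) → W = 14
  (0, 13/7) → W = 52/7
  (23/37, 95/37) → W = 104/37

The binding constraints are -6x - 4y = -14 and -8x + 7y = 13.
Solving simultaneously gives x = 23/37, y = 95/37.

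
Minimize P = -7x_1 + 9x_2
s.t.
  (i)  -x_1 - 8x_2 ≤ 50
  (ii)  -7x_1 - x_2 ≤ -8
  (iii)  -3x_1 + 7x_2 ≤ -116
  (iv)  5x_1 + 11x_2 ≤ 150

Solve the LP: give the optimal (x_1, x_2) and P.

x_1 = 1750/29, x_2 = -400/29, minimum P = -15850/29

Vertices and P = -7x_1 + 9x_2:
  (578/31, -266/31) → P = -6440/31
  (1750/29, -400/29) → P = -15850/29
  (1163/34, -65/34) → P = -4363/17

At the optimal vertex, -x_1 - 8x_2 = 50 and 5x_1 + 11x_2 = 150.
Solving simultaneously gives x_1 = 1750/29, x_2 = -400/29.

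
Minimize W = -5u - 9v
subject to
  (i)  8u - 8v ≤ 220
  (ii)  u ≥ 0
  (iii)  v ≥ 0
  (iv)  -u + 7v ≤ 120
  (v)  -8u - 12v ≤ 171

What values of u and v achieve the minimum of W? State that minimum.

Extreme points and W = -5u - 9v:
  (55/2, 0) → W = -275/2
  (625/12, 295/12) → W = -1445/3
  (0, 0) → W = 0
  (0, 120/7) → W = -1080/7

At the optimal vertex, 8u - 8v = 220 and -u + 7v = 120.
Solving simultaneously gives u = 625/12, v = 295/12.

u = 625/12, v = 295/12, minimum W = -1445/3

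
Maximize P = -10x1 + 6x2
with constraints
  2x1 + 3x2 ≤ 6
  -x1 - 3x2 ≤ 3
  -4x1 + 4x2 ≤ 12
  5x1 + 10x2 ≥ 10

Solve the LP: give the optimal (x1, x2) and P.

x1 = -4/3, x2 = 5/3, maximum P = 70/3

Extreme points and P = -10x1 + 6x2:
  (-3/5, 12/5) → P = 102/5
  (6, -2) → P = -72
  (-4/3, 5/3) → P = 70/3

The optimum lies where -4x1 + 4x2 = 12 and 5x1 + 10x2 = 10.
Solving simultaneously gives x1 = -4/3, x2 = 5/3.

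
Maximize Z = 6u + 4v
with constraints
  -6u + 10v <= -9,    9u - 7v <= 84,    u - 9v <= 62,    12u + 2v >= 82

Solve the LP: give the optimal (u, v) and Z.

Feasible corners and Z = 6u + 4v:
  (259/16, 141/16) → Z = 1059/8
  (419/66, 32/11) → Z = 547/11
  (371/51, -45/17) → Z = 562/17

The optimum lies where -6u + 10v = -9 and 9u - 7v = 84.
Solving simultaneously gives u = 259/16, v = 141/16.

u = 259/16, v = 141/16, maximum Z = 1059/8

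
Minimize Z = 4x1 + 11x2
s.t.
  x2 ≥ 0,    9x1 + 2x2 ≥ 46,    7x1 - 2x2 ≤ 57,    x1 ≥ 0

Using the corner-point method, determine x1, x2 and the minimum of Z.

Vertices and Z = 4x1 + 11x2:
  (46/9, 0) → Z = 184/9
  (57/7, 0) → Z = 228/7
  (0, 23) → Z = 253
The feasible region is unbounded (it extends along (0, 1), (2, 7)), but Z strictly increases along every unbounded feasible direction, so there is no improving ray and the minimum is attained at a vertex.

The binding constraints are x2 = 0 and 9x1 + 2x2 = 46.
Solving simultaneously gives x1 = 46/9, x2 = 0.

x1 = 46/9, x2 = 0, minimum Z = 184/9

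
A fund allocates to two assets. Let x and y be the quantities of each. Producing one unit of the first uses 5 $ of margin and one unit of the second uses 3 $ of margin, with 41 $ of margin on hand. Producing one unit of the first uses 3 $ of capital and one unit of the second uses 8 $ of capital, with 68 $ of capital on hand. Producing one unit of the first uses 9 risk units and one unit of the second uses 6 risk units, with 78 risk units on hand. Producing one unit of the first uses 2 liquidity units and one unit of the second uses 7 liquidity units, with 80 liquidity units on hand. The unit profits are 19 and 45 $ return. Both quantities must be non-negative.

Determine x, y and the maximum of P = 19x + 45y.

Corner points and P = 19x + 45y:
  (0, 0) → P = 0
  (0, 17/2) → P = 765/2
  (41/5, 0) → P = 779/5
  (4, 7) → P = 391

The binding constraints are 5x + 3y = 41 and 3x + 8y = 68.
Solving simultaneously gives x = 4, y = 7.

x = 4, y = 7, maximum P = 391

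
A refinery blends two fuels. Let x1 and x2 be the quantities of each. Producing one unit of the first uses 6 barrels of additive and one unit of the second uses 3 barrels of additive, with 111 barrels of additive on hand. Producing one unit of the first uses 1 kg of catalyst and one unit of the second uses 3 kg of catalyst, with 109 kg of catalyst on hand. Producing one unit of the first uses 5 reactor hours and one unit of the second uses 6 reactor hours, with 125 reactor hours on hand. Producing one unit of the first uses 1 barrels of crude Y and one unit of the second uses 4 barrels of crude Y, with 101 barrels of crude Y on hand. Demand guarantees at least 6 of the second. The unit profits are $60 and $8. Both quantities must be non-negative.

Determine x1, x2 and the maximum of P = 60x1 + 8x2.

Vertices and P = 60x1 + 8x2:
  (0, 125/6) → P = 500/3
  (0, 6) → P = 48
  (97/7, 65/7) → P = 6340/7
  (31/2, 6) → P = 978

The binding constraints are 6x1 + 3x2 = 111 and x2 = 6.
Solving simultaneously gives x1 = 31/2, x2 = 6.

x1 = 31/2, x2 = 6, maximum P = 978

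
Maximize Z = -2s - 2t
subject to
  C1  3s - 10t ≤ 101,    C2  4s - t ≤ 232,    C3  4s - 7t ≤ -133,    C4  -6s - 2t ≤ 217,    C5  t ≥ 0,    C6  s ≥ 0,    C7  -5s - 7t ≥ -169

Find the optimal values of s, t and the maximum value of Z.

s = 0, t = 19, maximum Z = -38

Corner points and Z = -2s - 2t:
  (0, 19) → Z = -38
  (4, 149/7) → Z = -354/7
  (0, 169/7) → Z = -338/7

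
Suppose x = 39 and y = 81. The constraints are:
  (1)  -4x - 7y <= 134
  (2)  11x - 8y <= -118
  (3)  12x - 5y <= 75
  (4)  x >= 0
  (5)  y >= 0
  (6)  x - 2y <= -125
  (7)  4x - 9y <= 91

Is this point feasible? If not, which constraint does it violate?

not feasible — violates (6)

Constraint (6): x - 2y = -123, which is not ≤ -125. All other constraints are satisfied.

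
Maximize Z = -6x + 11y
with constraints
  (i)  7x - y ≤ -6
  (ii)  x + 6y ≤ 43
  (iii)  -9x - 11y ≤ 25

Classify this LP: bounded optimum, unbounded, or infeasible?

bounded optimum

Extreme points and Z = -6x + 11y:
  (7/43, 307/43) → Z = 3335/43
  (-91/86, -121/86) → Z = -785/86
  (-623/43, 412/43) → Z = 8270/43
The feasible region has finitely many vertices and no improving ray; the maximum is 8270/43 at (-623/43, 412/43).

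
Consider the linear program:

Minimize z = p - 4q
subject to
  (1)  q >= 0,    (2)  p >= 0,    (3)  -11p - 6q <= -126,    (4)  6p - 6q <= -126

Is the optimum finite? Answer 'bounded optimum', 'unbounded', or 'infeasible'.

From the feasible point (0, 21), moving in the direction (0, 1) keeps every constraint satisfied while z decreases without bound.

unbounded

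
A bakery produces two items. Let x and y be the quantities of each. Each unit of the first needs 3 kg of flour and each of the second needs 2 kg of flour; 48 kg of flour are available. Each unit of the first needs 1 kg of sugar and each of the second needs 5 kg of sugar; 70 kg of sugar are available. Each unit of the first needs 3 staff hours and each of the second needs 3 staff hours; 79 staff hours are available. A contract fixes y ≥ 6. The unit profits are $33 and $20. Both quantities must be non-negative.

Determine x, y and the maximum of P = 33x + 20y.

x = 12, y = 6, maximum P = 516

Vertices and P = 33x + 20y:
  (0, 14) → P = 280
  (0, 6) → P = 120
  (100/13, 162/13) → P = 6540/13
  (12, 6) → P = 516

The binding constraints are 3x + 2y = 48 and y = 6.
Solving simultaneously gives x = 12, y = 6.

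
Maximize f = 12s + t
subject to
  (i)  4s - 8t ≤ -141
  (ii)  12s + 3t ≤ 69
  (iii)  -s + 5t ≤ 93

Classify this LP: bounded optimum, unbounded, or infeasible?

Extreme points and f = 12s + t:
  (43/36, 164/9) → f = 293/9
  (22/21, 395/21) → f = 659/21
The feasible region has finitely many vertices and no improving ray; the maximum is 293/9 at (43/36, 164/9).

bounded optimum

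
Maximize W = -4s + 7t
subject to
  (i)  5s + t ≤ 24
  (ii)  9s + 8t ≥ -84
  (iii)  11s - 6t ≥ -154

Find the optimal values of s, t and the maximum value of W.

s = -10/41, t = 1034/41, maximum W = 7278/41

Corner points and W = -4s + 7t:
  (276/31, -636/31) → W = -5556/31
  (-10/41, 1034/41) → W = 7278/41
  (-868/71, 231/71) → W = 5089/71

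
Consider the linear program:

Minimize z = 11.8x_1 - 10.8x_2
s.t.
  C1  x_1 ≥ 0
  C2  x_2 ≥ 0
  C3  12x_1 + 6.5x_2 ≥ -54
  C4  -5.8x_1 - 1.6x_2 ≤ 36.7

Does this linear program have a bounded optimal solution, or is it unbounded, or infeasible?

From the feasible point (0, 0), moving in the direction (0, 1) keeps every constraint satisfied while z decreases without bound.

unbounded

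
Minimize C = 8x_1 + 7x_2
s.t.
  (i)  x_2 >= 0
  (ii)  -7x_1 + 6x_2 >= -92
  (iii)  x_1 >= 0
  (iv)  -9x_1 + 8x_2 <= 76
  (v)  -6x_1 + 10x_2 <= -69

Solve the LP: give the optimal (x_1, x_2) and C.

Extreme points and C = 8x_1 + 7x_2:
  (92/7, 0) → C = 736/7
  (23/2, 0) → C = 92
  (253/17, 69/34) → C = 4531/34

x_1 = 23/2, x_2 = 0, minimum C = 92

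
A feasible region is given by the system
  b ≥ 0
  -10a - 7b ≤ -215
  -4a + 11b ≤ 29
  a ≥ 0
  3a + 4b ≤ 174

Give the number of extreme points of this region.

4

Pairwise boundary intersections that survive every other constraint:
  (43/2, 0)
  (58, 0)
  (47/3, 25/3)
  (1798/49, 783/49)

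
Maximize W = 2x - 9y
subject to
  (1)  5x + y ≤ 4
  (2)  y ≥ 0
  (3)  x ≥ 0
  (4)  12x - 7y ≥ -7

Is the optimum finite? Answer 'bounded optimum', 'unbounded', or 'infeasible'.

Extreme points and W = 2x - 9y:
  (4/5, 0) → W = 8/5
  (21/47, 83/47) → W = -15
  (0, 0) → W = 0
  (0, 1) → W = -9
The feasible region has finitely many vertices and no improving ray; the maximum is 8/5 at (4/5, 0).

bounded optimum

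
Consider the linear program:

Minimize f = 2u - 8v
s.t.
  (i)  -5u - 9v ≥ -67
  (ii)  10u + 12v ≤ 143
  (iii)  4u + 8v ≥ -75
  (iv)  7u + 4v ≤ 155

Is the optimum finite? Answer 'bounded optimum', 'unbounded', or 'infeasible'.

From the feasible point (161/10, -3/2), moving in the direction (-9, 5) keeps every constraint satisfied while f decreases without bound.

unbounded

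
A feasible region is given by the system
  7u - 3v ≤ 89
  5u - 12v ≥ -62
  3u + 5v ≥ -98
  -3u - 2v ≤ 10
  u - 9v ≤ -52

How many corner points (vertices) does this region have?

Of the 10 pairwise boundary intersections, those satisfying every inequality are:
  (418/23, 293/23)
  (319/20, 151/20)
  (2, 6)

3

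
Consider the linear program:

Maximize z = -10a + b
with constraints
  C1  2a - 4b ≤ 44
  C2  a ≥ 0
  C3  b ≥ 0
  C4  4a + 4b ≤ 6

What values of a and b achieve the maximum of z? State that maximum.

Corner points and z = -10a + b:
  (0, 0) → z = 0
  (0, 3/2) → z = 3/2
  (3/2, 0) → z = -15

At the optimal vertex, a = 0 and 4a + 4b = 6.
Solving simultaneously gives a = 0, b = 3/2.

a = 0, b = 3/2, maximum z = 3/2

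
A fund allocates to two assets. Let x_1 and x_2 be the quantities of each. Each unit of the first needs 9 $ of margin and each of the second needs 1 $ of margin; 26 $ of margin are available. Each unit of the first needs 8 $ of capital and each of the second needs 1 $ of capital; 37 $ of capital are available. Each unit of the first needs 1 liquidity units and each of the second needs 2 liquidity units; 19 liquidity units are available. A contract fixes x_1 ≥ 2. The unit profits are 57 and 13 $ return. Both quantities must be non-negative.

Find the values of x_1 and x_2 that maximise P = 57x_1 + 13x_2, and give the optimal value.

x_1 = 2, x_2 = 8, maximum P = 218

Corner points and P = 57x_1 + 13x_2:
  (26/9, 0) → P = 494/3
  (2, 0) → P = 114
  (2, 8) → P = 218

At the optimal vertex, 9x_1 + x_2 = 26 and x_1 = 2.
Solving simultaneously gives x_1 = 2, x_2 = 8.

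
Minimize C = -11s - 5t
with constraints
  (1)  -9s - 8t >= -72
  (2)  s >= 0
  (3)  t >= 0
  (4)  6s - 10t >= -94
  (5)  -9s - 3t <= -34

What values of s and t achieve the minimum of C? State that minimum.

At the optimal vertex, -9s - 8t = -72 and t = 0.
Solving simultaneously gives s = 8, t = 0.

s = 8, t = 0, minimum C = -88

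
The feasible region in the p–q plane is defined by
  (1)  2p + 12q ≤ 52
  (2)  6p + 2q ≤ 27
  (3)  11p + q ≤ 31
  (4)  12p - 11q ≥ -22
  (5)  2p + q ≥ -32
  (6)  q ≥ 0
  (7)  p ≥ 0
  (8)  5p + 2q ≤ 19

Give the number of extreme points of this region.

Pairwise boundary intersections that survive every other constraint:
  (154/83, 334/83)
  (31/14, 111/28)
  (31/11, 0)
  (43/17, 54/17)
  (0, 2)
  (0, 0)

6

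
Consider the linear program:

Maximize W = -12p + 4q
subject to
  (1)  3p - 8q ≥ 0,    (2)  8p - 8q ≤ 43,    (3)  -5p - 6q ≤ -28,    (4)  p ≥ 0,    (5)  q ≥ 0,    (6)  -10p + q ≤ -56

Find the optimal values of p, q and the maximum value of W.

p = 64/11, q = 24/11, maximum W = -672/11

Vertices and W = -12p + 4q:
  (43/5, 129/40) → W = -903/10
  (64/11, 24/11) → W = -672/11
  (45/8, 1/4) → W = -133/2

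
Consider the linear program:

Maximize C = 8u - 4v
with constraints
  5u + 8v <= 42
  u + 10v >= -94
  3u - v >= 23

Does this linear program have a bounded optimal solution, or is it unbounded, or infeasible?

Corner points and C = 8u - 4v:
  (586/21, -256/21) → C = 272
  (226/29, 11/29) → C = 1764/29
  (136/31, -305/31) → C = 2308/31
The feasible region has finitely many vertices and no improving ray; the maximum is 272 at (586/21, -256/21).

bounded optimum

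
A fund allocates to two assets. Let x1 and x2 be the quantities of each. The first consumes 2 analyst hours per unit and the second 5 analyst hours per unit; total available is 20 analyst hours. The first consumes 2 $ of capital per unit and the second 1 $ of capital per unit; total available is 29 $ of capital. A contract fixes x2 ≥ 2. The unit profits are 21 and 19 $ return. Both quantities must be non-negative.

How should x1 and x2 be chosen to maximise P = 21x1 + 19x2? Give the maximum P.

x1 = 5, x2 = 2, maximum P = 143

Feasible corners and P = 21x1 + 19x2:
  (0, 4) → P = 76
  (0, 2) → P = 38
  (5, 2) → P = 143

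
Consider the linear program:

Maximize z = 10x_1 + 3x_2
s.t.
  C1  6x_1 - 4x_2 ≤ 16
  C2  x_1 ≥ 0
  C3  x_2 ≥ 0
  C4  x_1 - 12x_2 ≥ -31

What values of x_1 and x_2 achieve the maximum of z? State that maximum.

Vertices and z = 10x_1 + 3x_2:
  (8/3, 0) → z = 80/3
  (79/17, 101/34) → z = 1883/34
  (0, 0) → z = 0
  (0, 31/12) → z = 31/4

The optimum lies where 6x_1 - 4x_2 = 16 and x_1 - 12x_2 = -31.
Solving simultaneously gives x_1 = 79/17, x_2 = 101/34.

x_1 = 79/17, x_2 = 101/34, maximum z = 1883/34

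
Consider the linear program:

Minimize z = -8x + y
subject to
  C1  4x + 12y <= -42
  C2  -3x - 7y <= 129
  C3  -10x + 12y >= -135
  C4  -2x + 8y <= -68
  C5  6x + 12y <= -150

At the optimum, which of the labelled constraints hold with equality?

Feasible corners and z = -8x + y:
  (-603/106, -1695/106) → z = 3129/106
  (-278/19, -231/19) → z = 1993/19
  (-15/16, -385/32) → z = -145/32
  (-16/3, -59/6) → z = 197/6

The minimum is at (-15/16, -385/32). Substituting into each constraint, equality holds for C3 and C5; the remaining constraints have slack.

C3 and C5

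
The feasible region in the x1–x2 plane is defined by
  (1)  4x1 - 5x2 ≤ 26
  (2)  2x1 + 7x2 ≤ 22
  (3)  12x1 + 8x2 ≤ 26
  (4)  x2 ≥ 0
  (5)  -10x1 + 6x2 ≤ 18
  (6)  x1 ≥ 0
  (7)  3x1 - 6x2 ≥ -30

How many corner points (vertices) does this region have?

Pairwise boundary intersections that survive every other constraint:
  (3/34, 53/17)
  (3/41, 128/41)
  (13/6, 0)
  (0, 0)
  (0, 3)

5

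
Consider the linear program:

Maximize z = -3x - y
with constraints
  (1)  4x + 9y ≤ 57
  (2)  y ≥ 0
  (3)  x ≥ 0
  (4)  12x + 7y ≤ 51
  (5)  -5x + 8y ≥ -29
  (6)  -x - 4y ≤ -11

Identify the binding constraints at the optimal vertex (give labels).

Extreme points and z = -3x - y:
  (0, 19/3) → z = -19/3
  (3/4, 6) → z = -33/4
  (0, 11/4) → z = -11/4
  (127/41, 81/41) → z = -462/41

The maximum is at (0, 11/4). Substituting into each constraint, equality holds for (3) and (6); the remaining constraints have slack.

(3) and (6)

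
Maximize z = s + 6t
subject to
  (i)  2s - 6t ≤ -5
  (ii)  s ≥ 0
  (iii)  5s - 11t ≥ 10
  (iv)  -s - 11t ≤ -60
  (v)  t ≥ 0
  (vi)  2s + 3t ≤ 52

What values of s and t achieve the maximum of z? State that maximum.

s = 602/37, t = 240/37, maximum z = 2042/37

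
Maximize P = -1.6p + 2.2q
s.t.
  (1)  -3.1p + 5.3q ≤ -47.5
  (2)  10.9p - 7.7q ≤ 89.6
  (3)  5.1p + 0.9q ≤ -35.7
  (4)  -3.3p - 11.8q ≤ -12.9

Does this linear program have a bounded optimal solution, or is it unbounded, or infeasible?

The boundaries -3.1p + 5.3q = -47.5 and 5.1p + 0.9q = -35.7 meet at (-2441/497, -5882/497), but that point violates -3.3p - 11.8q ≤ -12.9. Every candidate vertex is excluded by some other constraint, so the feasible region is empty.

infeasible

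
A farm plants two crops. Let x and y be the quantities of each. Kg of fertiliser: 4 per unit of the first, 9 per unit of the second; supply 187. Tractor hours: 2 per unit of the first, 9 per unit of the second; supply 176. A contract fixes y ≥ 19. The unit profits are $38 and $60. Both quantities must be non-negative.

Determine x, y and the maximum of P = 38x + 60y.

x = 5/2, y = 19, maximum P = 1235

Feasible corners and P = 38x + 60y:
  (0, 176/9) → P = 3520/3
  (0, 19) → P = 1140
  (5/2, 19) → P = 1235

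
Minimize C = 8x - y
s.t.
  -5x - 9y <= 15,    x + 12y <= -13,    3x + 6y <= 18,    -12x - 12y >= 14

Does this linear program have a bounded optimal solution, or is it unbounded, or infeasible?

Corner points and C = 8x - y:
  (-21/17, -50/51) → C = -454/51
  (9/8, -55/24) → C = 271/24
  (-1/11, -71/66) → C = 23/66
The feasible region has finitely many vertices and no improving ray; the minimum is -454/51 at (-21/17, -50/51).

bounded optimum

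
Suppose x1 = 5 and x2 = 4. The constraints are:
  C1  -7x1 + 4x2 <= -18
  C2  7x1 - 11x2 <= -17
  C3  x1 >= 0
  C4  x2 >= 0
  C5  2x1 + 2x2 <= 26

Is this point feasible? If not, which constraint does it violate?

not feasible — violates C2

Constraint C2: 7x1 - 11x2 = -9, which is not ≤ -17. All other constraints are satisfied.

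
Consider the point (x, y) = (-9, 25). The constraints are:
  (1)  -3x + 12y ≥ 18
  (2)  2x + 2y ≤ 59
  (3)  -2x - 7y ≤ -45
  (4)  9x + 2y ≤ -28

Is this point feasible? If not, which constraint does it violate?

feasible

(1): 327 ≥ 18 ✓
(2): 32 ≤ 59 ✓
(3): -157 ≤ -45 ✓
(4): -31 ≤ -28 ✓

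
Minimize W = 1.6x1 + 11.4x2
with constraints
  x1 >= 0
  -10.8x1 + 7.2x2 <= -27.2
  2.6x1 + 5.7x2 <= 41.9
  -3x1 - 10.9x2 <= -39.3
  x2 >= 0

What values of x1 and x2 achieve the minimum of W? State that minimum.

Corner points and W = 1.6x1 + 11.4x2:
  (3806/669, 9545/2007) → W = 70601/1115
  (14486/3483, 2857/1161) → W = 120887/3483
  (419/26, 0) → W = 1676/65
  (131/10, 0) → W = 524/25

At the optimal vertex, -3x1 - 10.9x2 = -39.3 and x2 = 0.
Solving simultaneously gives x1 = 131/10, x2 = 0.

x1 = 13.1, x2 = 0, minimum W = 20.96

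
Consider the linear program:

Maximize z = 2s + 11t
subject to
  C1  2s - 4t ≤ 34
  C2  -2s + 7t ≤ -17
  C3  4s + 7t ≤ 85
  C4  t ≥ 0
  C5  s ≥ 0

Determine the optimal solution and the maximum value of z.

Feasible corners and z = 2s + 11t:
  (289/15, 17/15) → z = 51
  (17, 0) → z = 34
  (17, 17/7) → z = 425/7
  (17/2, 0) → z = 17

At the optimal vertex, -2s + 7t = -17 and 4s + 7t = 85.
Solving simultaneously gives s = 17, t = 17/7.

s = 17, t = 17/7, maximum z = 425/7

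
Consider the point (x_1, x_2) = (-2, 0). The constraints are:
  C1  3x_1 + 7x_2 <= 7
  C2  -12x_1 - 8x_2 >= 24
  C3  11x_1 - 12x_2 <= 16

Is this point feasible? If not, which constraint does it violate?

feasible

C1: -6 ≤ 7 ✓
C2: 24 ≥ 24 ✓
C3: -22 ≤ 16 ✓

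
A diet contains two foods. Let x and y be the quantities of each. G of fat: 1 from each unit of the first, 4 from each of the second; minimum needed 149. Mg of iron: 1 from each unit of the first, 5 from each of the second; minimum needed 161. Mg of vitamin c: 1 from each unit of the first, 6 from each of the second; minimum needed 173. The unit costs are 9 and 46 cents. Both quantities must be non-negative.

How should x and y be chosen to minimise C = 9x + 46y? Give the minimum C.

x = 101, y = 12, minimum C = 1461

Vertices and C = 9x + 46y:
  (0, 149/4) → C = 3427/2
  (173, 0) → C = 1557
  (101, 12) → C = 1461
The feasible region is unbounded (it extends along (0, 1), (1, 0)), but C strictly increases along every unbounded feasible direction, so there is no improving ray and the minimum is attained at a vertex.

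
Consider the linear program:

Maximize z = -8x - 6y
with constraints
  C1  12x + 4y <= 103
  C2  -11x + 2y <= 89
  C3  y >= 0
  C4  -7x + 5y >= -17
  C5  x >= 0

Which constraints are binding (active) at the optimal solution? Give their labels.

C3 and C5

Vertices and z = -8x - 6y:
  (53/8, 47/8) → z = -353/4
  (0, 103/4) → z = -309/2
  (17/7, 0) → z = -136/7
  (0, 0) → z = 0

The maximum is at (0, 0). Substituting into each constraint, equality holds for C3 and C5; the remaining constraints have slack.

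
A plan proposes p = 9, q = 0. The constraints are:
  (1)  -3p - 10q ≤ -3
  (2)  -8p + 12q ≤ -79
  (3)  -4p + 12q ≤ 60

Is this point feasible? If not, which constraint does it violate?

Constraint (2): -8p + 12q = -72, which is not ≤ -79. All other constraints are satisfied.

not feasible — violates (2)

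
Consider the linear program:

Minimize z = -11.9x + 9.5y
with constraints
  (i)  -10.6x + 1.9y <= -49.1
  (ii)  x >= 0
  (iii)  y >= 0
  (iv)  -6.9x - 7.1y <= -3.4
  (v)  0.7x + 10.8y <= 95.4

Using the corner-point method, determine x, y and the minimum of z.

x = 954/7, y = 0, minimum z = -8109/5

Corner points and z = -11.9x + 9.5y:
  (491/106, 0) → z = -58429/1060
  (71154/11581, 97687/11581) → z = 812939/115810
  (954/7, 0) → z = -8109/5

At the optimal vertex, y = 0 and 0.7x + 10.8y = 95.4.
Solving simultaneously gives x = 954/7, y = 0.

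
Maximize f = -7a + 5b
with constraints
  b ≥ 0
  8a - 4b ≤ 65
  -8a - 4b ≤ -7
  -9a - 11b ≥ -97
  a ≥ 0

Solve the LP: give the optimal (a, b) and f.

Extreme points and f = -7a + 5b:
  (65/8, 0) → f = -455/8
  (7/8, 0) → f = -49/8
  (1103/124, 191/124) → f = -3383/62
  (0, 7/4) → f = 35/4
  (0, 97/11) → f = 485/11

a = 0, b = 97/11, maximum f = 485/11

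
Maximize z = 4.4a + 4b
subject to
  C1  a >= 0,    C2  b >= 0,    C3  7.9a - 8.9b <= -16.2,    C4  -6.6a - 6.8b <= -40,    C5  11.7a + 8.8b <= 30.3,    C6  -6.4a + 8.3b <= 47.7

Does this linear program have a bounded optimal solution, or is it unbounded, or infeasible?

infeasible

The boundaries a = 0 and 7.9a - 8.9b = -16.2 meet at (0, 162/89), but that point violates -6.6a - 6.8b ≤ -40. Every candidate vertex is excluded by some other constraint, so the feasible region is empty.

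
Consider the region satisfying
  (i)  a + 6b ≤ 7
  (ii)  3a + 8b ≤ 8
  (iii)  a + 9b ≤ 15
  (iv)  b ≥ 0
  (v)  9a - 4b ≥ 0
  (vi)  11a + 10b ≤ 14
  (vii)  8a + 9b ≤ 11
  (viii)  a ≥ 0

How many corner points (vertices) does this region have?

5

Of the 28 pairwise boundary intersections, those satisfying every inequality are:
  (8/21, 6/7)
  (16/37, 31/37)
  (0, 0)
  (14/11, 0)
  (16/19, 9/19)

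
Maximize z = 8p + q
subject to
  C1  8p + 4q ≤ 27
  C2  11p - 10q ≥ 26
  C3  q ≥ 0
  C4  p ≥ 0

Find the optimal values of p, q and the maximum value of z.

p = 27/8, q = 0, maximum z = 27

Corner points and z = 8p + q:
  (187/62, 89/124) → z = 3081/124
  (27/8, 0) → z = 27
  (26/11, 0) → z = 208/11

The optimum lies where 8p + 4q = 27 and q = 0.
Solving simultaneously gives p = 27/8, q = 0.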